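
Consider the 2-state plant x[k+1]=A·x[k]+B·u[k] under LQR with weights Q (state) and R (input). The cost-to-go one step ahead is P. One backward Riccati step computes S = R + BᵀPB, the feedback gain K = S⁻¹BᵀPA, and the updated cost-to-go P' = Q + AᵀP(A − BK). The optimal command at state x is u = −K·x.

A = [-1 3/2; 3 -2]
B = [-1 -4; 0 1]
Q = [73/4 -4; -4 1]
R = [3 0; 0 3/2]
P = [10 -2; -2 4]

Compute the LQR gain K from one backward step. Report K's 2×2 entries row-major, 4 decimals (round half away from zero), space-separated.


-0.6247 0.3451 0.5743 -0.5592

BᵀP = [-10.0000 2.0000; -42.0000 12.0000]
S = R + BᵀPB = [3 0; 0 3/2] + [10.0000 42.0000; 42.0000 180.0000] = [13.0000 42.0000; 42.0000 181.5000]
BᵀPA = [16.0000 -19.0000; 78.0000 -87.0000]
K = S⁻¹·BᵀPA = [-0.6247 0.3451; 0.5743 -0.5592]
A−BK = [0.6725 -0.3917; 2.4257 -1.4408]
AᵀP(A−BK) = [23.1990 -13.9043; -13.9043 8.4068]
P' = Q + AᵀP(A−BK) = [41.4490 -17.9043; -17.9043 9.4068]
tr(P') = 50.8558


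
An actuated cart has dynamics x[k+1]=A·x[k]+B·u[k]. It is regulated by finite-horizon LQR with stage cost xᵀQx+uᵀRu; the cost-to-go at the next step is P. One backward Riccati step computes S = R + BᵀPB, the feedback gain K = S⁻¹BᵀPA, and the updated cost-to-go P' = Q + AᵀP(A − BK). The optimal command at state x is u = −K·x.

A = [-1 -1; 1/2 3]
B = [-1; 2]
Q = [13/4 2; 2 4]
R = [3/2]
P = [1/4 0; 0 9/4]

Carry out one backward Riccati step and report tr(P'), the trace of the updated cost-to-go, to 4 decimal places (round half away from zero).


BᵀP = [-0.2500 4.5000]
S = R + BᵀPB = [3/2] + [9.2500] = [10.7500]
BᵀPA = [2.5000 13.7500]
K = S⁻¹·BᵀPA = [0.2326 1.2791]
A−BK = [-0.7674 0.2791; 0.0349 0.4419]
AᵀP(A−BK) = [0.2311 0.4273; 0.4273 2.9128]
P' = Q + AᵀP(A−BK) = [3.4811 2.4273; 2.4273 6.9128]
tr(P') = 10.3939

10.3939


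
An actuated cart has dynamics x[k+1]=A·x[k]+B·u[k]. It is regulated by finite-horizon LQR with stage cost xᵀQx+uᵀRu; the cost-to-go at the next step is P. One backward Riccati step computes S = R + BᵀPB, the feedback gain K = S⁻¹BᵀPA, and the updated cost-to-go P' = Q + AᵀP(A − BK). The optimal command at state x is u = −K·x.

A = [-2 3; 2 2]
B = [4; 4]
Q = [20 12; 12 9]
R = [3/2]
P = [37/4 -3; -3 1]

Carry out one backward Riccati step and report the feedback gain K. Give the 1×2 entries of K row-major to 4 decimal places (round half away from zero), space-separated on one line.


-0.9496 0.8489

BᵀP = [25.0000 -8.0000]
S = R + BᵀPB = [3/2] + [68.0000] = [69.5000]
BᵀPA = [-66.0000 59.0000]
K = S⁻¹·BᵀPA = [-0.9496 0.8489]
A−BK = [1.7986 -0.3957; 5.7986 -1.3957]
AᵀP(A−BK) = [2.3237 -1.4712; -1.4712 1.1637]
P' = Q + AᵀP(A−BK) = [22.3237 10.5288; 10.5288 10.1637]
tr(P') = 32.4874


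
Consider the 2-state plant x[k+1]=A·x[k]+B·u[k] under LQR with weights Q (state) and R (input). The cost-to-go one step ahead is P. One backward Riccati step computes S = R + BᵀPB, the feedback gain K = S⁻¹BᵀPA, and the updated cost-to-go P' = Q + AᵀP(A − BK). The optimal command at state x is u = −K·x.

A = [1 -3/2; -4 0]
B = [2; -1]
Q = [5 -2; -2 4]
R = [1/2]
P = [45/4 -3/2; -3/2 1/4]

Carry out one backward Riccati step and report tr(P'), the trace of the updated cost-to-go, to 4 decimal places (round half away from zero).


BᵀP = [24.0000 -3.2500]
S = R + BᵀPB = [1/2] + [51.2500] = [51.7500]
BᵀPA = [37.0000 -36.0000]
K = S⁻¹·BᵀPA = [0.7150 -0.6957]
A−BK = [-0.4300 -0.1087; -3.2850 -0.6957]
AᵀP(A−BK) = [0.7959 -0.1359; -0.1359 0.2690]
P' = Q + AᵀP(A−BK) = [5.7959 -2.1359; -2.1359 4.2690]
tr(P') = 10.0649

10.0649


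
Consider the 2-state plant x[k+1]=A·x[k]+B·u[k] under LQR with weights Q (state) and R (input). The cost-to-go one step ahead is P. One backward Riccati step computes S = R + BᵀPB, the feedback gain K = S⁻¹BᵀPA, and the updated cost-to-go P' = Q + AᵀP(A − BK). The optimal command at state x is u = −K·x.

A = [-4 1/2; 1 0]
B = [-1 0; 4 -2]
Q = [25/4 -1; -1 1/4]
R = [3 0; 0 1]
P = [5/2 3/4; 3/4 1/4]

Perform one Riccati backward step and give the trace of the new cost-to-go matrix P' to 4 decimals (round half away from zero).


BᵀP = [0.5000 0.2500; -1.5000 -0.5000]
S = R + BᵀPB = [3 0; 0 1] + [0.5000 -0.5000; -0.5000 1.0000] = [3.5000 -0.5000; -0.5000 2.0000]
BᵀPA = [-1.7500 0.2500; 5.5000 -0.7500]
K = S⁻¹·BᵀPA = [-0.1111 0.0185; 2.7222 -0.3704]
A−BK = [-4.1111 0.5185; 6.8889 -0.8148]
AᵀP(A−BK) = [19.0833 -2.5556; -2.5556 0.3426]
P' = Q + AᵀP(A−BK) = [25.3333 -3.5556; -3.5556 0.5926]
tr(P') = 25.9259

25.9259


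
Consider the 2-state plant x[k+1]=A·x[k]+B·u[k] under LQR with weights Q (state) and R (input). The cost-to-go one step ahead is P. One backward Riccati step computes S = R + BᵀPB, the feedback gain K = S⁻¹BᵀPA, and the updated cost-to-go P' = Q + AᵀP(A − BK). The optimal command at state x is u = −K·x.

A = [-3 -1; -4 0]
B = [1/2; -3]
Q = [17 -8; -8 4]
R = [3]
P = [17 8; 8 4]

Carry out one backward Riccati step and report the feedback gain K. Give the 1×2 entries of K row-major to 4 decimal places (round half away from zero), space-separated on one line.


4.0779 0.8052

BᵀP = [-15.5000 -8.0000]
S = R + BᵀPB = [3] + [16.2500] = [19.2500]
BᵀPA = [78.5000 15.5000]
K = S⁻¹·BᵀPA = [4.0779 0.8052]
A−BK = [-5.0390 -1.4026; 8.2338 2.4156]
AᵀP(A−BK) = [88.8831 19.7922; 19.7922 4.5195]
P' = Q + AᵀP(A−BK) = [105.8831 11.7922; 11.7922 8.5195]
tr(P') = 114.4026


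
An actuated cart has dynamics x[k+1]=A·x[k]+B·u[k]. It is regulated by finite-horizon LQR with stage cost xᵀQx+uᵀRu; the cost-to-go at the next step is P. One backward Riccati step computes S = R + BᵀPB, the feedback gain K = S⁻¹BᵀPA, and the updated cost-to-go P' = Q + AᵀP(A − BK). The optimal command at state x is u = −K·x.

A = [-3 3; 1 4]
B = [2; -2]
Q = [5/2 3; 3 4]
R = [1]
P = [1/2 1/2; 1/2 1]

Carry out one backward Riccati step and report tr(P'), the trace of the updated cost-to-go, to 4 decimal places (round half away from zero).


35.8333

BᵀP = [0.0000 -1.0000]
S = R + BᵀPB = [1] + [2.0000] = [3.0000]
BᵀPA = [-1.0000 -4.0000]
K = S⁻¹·BᵀPA = [-0.3333 -1.3333]
A−BK = [-2.3333 5.6667; 0.3333 1.3333]
AᵀP(A−BK) = [2.1667 -6.3333; -6.3333 27.1667]
P' = Q + AᵀP(A−BK) = [4.6667 -3.3333; -3.3333 31.1667]
tr(P') = 35.8333


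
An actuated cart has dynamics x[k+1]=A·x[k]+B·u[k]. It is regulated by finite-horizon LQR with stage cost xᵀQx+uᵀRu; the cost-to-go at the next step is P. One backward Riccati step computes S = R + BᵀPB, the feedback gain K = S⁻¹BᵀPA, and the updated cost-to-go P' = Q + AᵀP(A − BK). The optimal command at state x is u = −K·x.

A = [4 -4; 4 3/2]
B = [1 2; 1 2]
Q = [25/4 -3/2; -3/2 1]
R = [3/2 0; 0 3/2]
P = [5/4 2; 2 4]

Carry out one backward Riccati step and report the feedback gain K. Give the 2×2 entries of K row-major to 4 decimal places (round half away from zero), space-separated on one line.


0.7749 -0.0838 1.5497 -0.1675

BᵀP = [3.2500 6.0000; 6.5000 12.0000]
S = R + BᵀPB = [3/2 0; 0 3/2] + [9.2500 18.5000; 18.5000 37.0000] = [10.7500 18.5000; 18.5000 38.5000]
BᵀPA = [37.0000 -4.0000; 74.0000 -8.0000]
K = S⁻¹·BᵀPA = [0.7749 -0.0838; 1.5497 -0.1675]
A−BK = [0.1257 -3.5812; 0.1257 1.9188]
AᵀP(A−BK) = [4.6492 -0.5026; -0.5026 3.3246]
P' = Q + AᵀP(A−BK) = [10.8992 -2.0026; -2.0026 4.3246]
tr(P') = 15.2238


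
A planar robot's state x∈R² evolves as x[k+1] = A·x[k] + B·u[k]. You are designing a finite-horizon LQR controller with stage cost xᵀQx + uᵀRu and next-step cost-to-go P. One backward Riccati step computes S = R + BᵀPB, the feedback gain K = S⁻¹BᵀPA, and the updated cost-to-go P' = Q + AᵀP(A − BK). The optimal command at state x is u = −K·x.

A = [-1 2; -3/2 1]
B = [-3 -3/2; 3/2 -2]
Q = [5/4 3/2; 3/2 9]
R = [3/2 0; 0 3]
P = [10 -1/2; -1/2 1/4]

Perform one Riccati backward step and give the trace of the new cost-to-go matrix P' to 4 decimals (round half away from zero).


11.7708

BᵀP = [-30.7500 1.8750; -14.0000 0.2500]
S = R + BᵀPB = [3/2 0; 0 3] + [95.0625 42.3750; 42.3750 20.5000] = [96.5625 42.3750; 42.3750 23.5000]
BᵀPA = [27.9375 -59.6250; 13.6250 -27.7500]
K = S⁻¹·BᵀPA = [0.1672 -0.4757; 0.2783 -0.3231]
A−BK = [-0.0810 0.0883; -1.1941 1.0674]
AᵀP(A−BK) = [0.5997 -0.6833; -0.6833 0.9211]
P' = Q + AᵀP(A−BK) = [1.8497 0.8167; 0.8167 9.9211]
tr(P') = 11.7708


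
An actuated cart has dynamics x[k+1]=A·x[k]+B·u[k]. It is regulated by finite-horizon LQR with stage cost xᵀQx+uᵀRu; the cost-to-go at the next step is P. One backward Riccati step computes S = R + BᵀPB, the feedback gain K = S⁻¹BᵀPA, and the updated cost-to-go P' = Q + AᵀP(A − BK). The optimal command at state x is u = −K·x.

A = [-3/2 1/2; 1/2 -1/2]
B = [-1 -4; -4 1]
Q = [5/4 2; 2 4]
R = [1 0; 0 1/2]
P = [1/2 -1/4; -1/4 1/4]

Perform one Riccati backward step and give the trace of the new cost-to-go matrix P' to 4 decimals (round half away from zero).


5.3368

BᵀP = [0.5000 -0.7500; -2.2500 1.2500]
S = R + BᵀPB = [1 0; 0 1/2] + [2.5000 -2.7500; -2.7500 10.2500] = [3.5000 -2.7500; -2.7500 10.7500]
BᵀPA = [-1.1250 0.6250; 4.0000 -1.7500]
K = S⁻¹·BᵀPA = [-0.0364 0.0634; 0.3628 -0.1466]
A−BK = [-0.0852 -0.0229; -0.0083 -0.0998]
AᵀP(A−BK) = [0.0704 -0.0299; -0.0299 0.0164]
P' = Q + AᵀP(A−BK) = [1.3204 1.9701; 1.9701 4.0164]
tr(P') = 5.3368


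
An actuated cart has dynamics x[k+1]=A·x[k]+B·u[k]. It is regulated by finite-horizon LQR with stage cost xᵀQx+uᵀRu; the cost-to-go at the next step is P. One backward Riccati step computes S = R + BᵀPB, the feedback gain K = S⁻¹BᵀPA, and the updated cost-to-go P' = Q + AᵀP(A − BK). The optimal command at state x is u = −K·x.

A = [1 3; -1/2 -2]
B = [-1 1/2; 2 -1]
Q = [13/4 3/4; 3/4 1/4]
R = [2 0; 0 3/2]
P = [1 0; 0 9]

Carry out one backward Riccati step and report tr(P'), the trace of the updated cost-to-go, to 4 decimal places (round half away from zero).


9.6461

BᵀP = [-1.0000 18.0000; 0.5000 -9.0000]
S = R + BᵀPB = [2 0; 0 3/2] + [37.0000 -18.5000; -18.5000 9.2500] = [39.0000 -18.5000; -18.5000 10.7500]
BᵀPA = [-10.0000 -39.0000; 5.0000 19.5000]
K = S⁻¹·BᵀPA = [-0.1948 -0.7597; 0.1299 0.5065]
A−BK = [0.7403 1.9870; 0.0195 0.0260]
AᵀP(A−BK) = [0.6526 1.8701; 1.8701 5.4935]
P' = Q + AᵀP(A−BK) = [3.9026 2.6201; 2.6201 5.7435]
tr(P') = 9.6461


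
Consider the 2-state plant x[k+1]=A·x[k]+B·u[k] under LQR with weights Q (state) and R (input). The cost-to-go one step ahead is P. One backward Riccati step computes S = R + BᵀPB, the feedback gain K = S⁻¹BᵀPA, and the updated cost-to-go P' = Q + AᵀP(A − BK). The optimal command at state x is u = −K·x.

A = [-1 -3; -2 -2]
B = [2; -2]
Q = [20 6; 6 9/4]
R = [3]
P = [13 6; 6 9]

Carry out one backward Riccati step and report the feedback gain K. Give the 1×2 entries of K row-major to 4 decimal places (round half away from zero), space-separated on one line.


BᵀP = [14.0000 -6.0000]
S = R + BᵀPB = [3] + [40.0000] = [43.0000]
BᵀPA = [-2.0000 -30.0000]
K = S⁻¹·BᵀPA = [-0.0465 -0.6977]
A−BK = [-0.9070 -1.6047; -2.0930 -3.3953]
AᵀP(A−BK) = [72.9070 121.6047; 121.6047 204.0698]
P' = Q + AᵀP(A−BK) = [92.9070 127.6047; 127.6047 206.3198]
tr(P') = 299.2267

-0.0465 -0.6977


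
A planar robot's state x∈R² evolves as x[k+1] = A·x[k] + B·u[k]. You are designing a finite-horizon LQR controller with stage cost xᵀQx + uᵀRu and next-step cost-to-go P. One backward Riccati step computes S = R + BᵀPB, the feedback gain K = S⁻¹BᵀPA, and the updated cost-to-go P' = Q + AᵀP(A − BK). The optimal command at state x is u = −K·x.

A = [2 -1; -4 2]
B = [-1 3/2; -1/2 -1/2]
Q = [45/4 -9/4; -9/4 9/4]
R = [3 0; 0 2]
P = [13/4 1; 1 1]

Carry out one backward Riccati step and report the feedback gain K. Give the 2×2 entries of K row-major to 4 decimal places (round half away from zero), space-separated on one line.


BᵀP = [-3.7500 -1.5000; 4.3750 1.0000]
S = R + BᵀPB = [3 0; 0 2] + [4.5000 -4.8750; -4.8750 6.0625] = [7.5000 -4.8750; -4.8750 8.0625]
BᵀPA = [-1.5000 0.7500; 4.7500 -2.3750]
K = S⁻¹·BᵀPA = [0.3014 -0.1507; 0.7714 -0.3857]
A−BK = [1.1443 -0.5722; -3.4636 1.7318]
AᵀP(A−BK) = [9.7880 -4.8940; -4.8940 2.4470]
P' = Q + AᵀP(A−BK) = [21.0380 -7.1440; -7.1440 4.6970]
tr(P') = 25.7350

0.3014 -0.1507 0.7714 -0.3857


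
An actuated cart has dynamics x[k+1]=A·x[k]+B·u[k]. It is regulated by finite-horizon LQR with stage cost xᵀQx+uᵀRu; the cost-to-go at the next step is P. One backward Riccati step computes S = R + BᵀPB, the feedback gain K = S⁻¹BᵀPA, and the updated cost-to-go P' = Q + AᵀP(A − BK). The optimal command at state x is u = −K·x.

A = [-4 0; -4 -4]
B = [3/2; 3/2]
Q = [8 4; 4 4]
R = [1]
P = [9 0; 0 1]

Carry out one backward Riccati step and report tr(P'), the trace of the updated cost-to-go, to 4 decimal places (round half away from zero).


BᵀP = [13.5000 1.5000]
S = R + BᵀPB = [1] + [22.5000] = [23.5000]
BᵀPA = [-60.0000 -6.0000]
K = S⁻¹·BᵀPA = [-2.5532 -0.2553]
A−BK = [-0.1702 0.3830; -0.1702 -3.6170]
AᵀP(A−BK) = [6.8085 0.6809; 0.6809 14.4681]
P' = Q + AᵀP(A−BK) = [14.8085 4.6809; 4.6809 18.4681]
tr(P') = 33.2766

33.2766


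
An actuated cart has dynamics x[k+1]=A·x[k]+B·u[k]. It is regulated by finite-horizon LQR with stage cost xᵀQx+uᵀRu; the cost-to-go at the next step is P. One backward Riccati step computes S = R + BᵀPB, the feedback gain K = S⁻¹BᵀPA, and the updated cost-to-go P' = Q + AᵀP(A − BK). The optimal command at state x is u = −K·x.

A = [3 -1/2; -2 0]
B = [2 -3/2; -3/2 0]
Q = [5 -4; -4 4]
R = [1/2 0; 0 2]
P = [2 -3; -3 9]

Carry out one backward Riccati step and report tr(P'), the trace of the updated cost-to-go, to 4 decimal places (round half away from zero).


10.0305

BᵀP = [8.5000 -19.5000; -3.0000 4.5000]
S = R + BᵀPB = [1/2 0; 0 2] + [46.2500 -12.7500; -12.7500 4.5000] = [46.7500 -12.7500; -12.7500 6.5000]
BᵀPA = [64.5000 -4.2500; -18.0000 1.5000]
K = S⁻¹·BᵀPA = [1.3428 -0.0602; -0.1353 0.1128]
A−BK = [0.1115 -0.2105; 0.0142 -0.0902]
AᵀP(A−BK) = [0.9553 -0.0902; -0.0902 0.0752]
P' = Q + AᵀP(A−BK) = [5.9553 -4.0902; -4.0902 4.0752]
tr(P') = 10.0305


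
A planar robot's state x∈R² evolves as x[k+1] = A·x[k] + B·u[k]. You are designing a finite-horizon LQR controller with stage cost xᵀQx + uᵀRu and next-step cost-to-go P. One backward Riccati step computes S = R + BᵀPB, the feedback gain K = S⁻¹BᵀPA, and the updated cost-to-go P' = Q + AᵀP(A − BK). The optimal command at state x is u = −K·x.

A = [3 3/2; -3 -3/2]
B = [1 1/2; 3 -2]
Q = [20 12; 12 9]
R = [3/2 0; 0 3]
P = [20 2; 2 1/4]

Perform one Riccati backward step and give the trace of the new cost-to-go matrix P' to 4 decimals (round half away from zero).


BᵀP = [26.0000 2.7500; 6.0000 0.5000]
S = R + BᵀPB = [3/2 0; 0 3] + [34.2500 7.5000; 7.5000 2.0000] = [35.7500 7.5000; 7.5000 5.0000]
BᵀPA = [69.7500 34.8750; 16.5000 8.2500]
K = S⁻¹·BᵀPA = [1.8367 0.9184; 0.5449 0.2724]
A−BK = [0.8908 0.4454; -7.4204 -3.7102]
AᵀP(A−BK) = [9.1469 4.5735; 4.5735 2.2867]
P' = Q + AᵀP(A−BK) = [29.1469 16.5735; 16.5735 11.2867]
tr(P') = 40.4337

40.4337


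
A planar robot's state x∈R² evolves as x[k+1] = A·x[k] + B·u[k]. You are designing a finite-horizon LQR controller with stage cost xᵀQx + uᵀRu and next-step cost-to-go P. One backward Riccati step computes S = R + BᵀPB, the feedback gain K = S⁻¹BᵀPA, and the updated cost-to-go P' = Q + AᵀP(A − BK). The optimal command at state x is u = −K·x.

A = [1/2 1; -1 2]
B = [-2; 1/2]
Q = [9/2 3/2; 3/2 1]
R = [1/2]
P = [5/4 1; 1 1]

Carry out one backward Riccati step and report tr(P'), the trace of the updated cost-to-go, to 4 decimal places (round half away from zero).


8.3292

BᵀP = [-2.0000 -1.5000]
S = R + BᵀPB = [1/2] + [3.2500] = [3.7500]
BᵀPA = [0.5000 -5.0000]
K = S⁻¹·BᵀPA = [0.1333 -1.3333]
A−BK = [0.7667 -1.6667; -1.0667 2.6667]
AᵀP(A−BK) = [0.2458 -0.7083; -0.7083 2.5833]
P' = Q + AᵀP(A−BK) = [4.7458 0.7917; 0.7917 3.5833]
tr(P') = 8.3292


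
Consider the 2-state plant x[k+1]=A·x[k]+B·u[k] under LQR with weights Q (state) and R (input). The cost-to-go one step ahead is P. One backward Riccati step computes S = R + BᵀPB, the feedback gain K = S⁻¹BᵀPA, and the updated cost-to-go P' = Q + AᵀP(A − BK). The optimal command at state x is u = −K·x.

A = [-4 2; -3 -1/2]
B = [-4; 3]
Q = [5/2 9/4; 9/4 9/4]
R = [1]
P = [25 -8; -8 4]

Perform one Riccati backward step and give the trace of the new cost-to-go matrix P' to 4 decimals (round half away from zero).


BᵀP = [-124.0000 44.0000]
S = R + BᵀPB = [1] + [628.0000] = [629.0000]
BᵀPA = [364.0000 -270.0000]
K = S⁻¹·BᵀPA = [0.5787 -0.4293]
A−BK = [-1.6852 0.2830; -4.7361 0.7878]
AᵀP(A−BK) = [33.3545 -5.7520; -5.7520 1.1017]
P' = Q + AᵀP(A−BK) = [35.8545 -3.5020; -3.5020 3.3517]
tr(P') = 39.2063

39.2063


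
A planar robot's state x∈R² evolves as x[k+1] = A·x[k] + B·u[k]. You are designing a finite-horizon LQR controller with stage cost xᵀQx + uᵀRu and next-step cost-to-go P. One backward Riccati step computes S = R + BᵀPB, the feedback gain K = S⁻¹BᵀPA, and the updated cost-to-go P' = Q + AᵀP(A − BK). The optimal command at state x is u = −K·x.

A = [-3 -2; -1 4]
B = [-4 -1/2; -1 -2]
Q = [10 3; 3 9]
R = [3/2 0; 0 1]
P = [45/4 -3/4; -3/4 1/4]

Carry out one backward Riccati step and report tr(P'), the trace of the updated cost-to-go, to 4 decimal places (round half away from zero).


BᵀP = [-44.2500 2.7500; -4.1250 -0.1250]
S = R + BᵀPB = [3/2 0; 0 1] + [174.2500 16.6250; 16.6250 2.3125] = [175.7500 16.6250; 16.6250 3.3125]
BᵀPA = [130.0000 99.5000; 12.5000 7.7500]
K = S⁻¹·BᵀPA = [0.7287 0.6565; 0.1165 -0.9553]
A−BK = [-0.0271 0.1484; -0.0383 2.7458]
AᵀP(A−BK) = [0.8171 0.5948; 0.5948 3.0806]
P' = Q + AᵀP(A−BK) = [10.8171 3.5948; 3.5948 12.0806]
tr(P') = 22.8977

22.8977


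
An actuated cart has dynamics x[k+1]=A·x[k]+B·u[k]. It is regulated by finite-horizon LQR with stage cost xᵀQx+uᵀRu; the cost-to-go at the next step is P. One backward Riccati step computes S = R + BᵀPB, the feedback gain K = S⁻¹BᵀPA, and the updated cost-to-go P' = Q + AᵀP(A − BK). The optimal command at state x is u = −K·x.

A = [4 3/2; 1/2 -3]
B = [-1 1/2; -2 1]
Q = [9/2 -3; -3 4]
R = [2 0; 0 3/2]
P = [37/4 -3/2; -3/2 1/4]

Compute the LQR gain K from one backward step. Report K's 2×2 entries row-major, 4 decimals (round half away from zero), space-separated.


-3.1957 -1.6141 2.1304 1.0761

BᵀP = [-6.2500 1.0000; 3.1250 -0.5000]
S = R + BᵀPB = [2 0; 0 3/2] + [4.2500 -2.1250; -2.1250 1.0625] = [6.2500 -2.1250; -2.1250 2.5625]
BᵀPA = [-24.5000 -12.3750; 12.2500 6.1875]
K = S⁻¹·BᵀPA = [-3.1957 -1.6141; 2.1304 1.0761]
A−BK = [-0.2609 -0.6522; -8.0217 -7.3043]
AᵀP(A−BK) = [37.6712 19.2717; 19.2717 9.9293]
P' = Q + AᵀP(A−BK) = [42.1712 16.2717; 16.2717 13.9293]
tr(P') = 56.1005


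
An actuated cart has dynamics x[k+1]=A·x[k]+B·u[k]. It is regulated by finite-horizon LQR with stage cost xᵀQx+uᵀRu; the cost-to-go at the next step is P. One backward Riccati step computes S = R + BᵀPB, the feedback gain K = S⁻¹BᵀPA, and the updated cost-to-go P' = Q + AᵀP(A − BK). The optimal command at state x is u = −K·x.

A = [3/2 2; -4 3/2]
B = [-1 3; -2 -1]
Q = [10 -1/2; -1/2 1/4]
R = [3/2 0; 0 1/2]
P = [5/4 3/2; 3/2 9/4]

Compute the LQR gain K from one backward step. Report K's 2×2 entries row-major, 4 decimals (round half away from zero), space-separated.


BᵀP = [-4.2500 -6.0000; 2.2500 2.2500]
S = R + BᵀPB = [3/2 0; 0 1/2] + [16.2500 -6.7500; -6.7500 4.5000] = [17.7500 -6.7500; -6.7500 5.0000]
BᵀPA = [17.6250 -17.5000; -5.6250 7.8750]
K = S⁻¹·BᵀPA = [1.1614 -0.7952; 0.4428 0.5014]
A−BK = [1.3329 -0.2996; -1.2344 0.4110]
AᵀP(A−BK) = [2.8345 -1.5385; -1.5385 1.1972]
P' = Q + AᵀP(A−BK) = [12.8345 -2.0385; -2.0385 1.4472]
tr(P') = 14.2817

1.1614 -0.7952 0.4428 0.5014


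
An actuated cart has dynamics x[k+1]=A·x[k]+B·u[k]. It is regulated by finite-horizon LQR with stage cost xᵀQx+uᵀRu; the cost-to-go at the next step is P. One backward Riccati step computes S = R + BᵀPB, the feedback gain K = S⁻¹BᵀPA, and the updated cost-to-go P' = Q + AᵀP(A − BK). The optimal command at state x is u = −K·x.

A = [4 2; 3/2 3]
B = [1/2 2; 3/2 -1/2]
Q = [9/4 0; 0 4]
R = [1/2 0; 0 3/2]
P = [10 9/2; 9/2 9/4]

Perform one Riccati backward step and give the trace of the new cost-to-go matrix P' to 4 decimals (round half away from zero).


13.2742

BᵀP = [11.7500 5.6250; 17.7500 7.8750]
S = R + BᵀPB = [1/2 0; 0 3/2] + [14.3125 20.6875; 20.6875 31.5625] = [14.8125 20.6875; 20.6875 33.0625]
BᵀPA = [55.4375 40.3750; 82.8125 59.1250]
K = S⁻¹·BᵀPA = [1.9383 1.8093; 1.2919 0.6562]
A−BK = [0.4470 -0.2171; -0.7614 0.6142]
AᵀP(A−BK) = [4.6214 2.9818; 2.9818 2.4027]
P' = Q + AᵀP(A−BK) = [6.8714 2.9818; 2.9818 6.4027]
tr(P') = 13.2742


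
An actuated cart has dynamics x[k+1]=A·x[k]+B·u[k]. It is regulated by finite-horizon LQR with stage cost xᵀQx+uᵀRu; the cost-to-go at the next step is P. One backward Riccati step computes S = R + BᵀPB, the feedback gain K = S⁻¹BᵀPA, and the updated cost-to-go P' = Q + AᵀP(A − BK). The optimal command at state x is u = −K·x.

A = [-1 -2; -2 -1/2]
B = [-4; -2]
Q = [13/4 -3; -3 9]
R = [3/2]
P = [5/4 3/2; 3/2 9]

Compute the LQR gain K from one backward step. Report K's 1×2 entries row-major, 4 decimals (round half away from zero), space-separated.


BᵀP = [-8.0000 -24.0000]
S = R + BᵀPB = [3/2] + [80.0000] = [81.5000]
BᵀPA = [56.0000 28.0000]
K = S⁻¹·BᵀPA = [0.6871 0.3436]
A−BK = [1.7485 -0.6258; -0.6258 0.1871]
AᵀP(A−BK) = [4.7715 -0.9893; -0.9893 0.6304]
P' = Q + AᵀP(A−BK) = [8.0215 -3.9893; -3.9893 9.6304]
tr(P') = 17.6518

0.6871 0.3436


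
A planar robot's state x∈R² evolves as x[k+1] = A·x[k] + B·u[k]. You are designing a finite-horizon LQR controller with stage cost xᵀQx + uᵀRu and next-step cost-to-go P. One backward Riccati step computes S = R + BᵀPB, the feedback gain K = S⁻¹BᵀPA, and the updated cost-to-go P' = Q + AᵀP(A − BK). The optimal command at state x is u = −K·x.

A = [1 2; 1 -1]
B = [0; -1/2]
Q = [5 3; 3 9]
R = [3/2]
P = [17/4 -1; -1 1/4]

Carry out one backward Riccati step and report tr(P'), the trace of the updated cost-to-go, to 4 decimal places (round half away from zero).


BᵀP = [0.5000 -0.1250]
S = R + BᵀPB = [3/2] + [0.0625] = [1.5625]
BᵀPA = [0.3750 1.1250]
K = S⁻¹·BᵀPA = [0.2400 0.7200]
A−BK = [1.0000 2.0000; 1.1200 -0.6400]
AᵀP(A−BK) = [2.4100 6.9800; 6.9800 20.4400]
P' = Q + AᵀP(A−BK) = [7.4100 9.9800; 9.9800 29.4400]
tr(P') = 36.8500

36.8500


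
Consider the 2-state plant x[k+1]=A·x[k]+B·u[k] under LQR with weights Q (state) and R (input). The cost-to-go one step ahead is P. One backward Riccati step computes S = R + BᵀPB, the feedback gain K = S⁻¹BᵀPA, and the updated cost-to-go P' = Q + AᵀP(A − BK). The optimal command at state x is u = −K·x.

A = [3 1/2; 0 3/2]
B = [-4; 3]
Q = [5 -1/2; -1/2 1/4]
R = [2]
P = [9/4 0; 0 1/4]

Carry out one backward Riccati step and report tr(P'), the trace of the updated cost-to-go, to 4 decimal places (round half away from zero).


8.2302

BᵀP = [-9.0000 0.7500]
S = R + BᵀPB = [2] + [38.2500] = [40.2500]
BᵀPA = [-27.0000 -3.3750]
K = S⁻¹·BᵀPA = [-0.6708 -0.0839]
A−BK = [0.3168 0.1646; 2.0124 1.7516]
AᵀP(A−BK) = [2.1382 1.1110; 1.1110 0.8420]
P' = Q + AᵀP(A−BK) = [7.1382 0.6110; 0.6110 1.0920]
tr(P') = 8.2302


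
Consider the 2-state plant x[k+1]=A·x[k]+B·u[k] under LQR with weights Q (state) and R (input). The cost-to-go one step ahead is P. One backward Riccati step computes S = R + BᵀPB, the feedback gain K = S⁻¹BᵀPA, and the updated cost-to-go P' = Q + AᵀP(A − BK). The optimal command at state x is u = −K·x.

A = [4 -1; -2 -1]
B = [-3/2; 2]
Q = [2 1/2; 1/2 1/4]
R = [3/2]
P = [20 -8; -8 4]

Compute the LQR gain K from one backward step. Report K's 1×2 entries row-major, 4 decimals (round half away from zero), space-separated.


-2.0271 0.2353

BᵀP = [-46.0000 20.0000]
S = R + BᵀPB = [3/2] + [109.0000] = [110.5000]
BᵀPA = [-224.0000 26.0000]
K = S⁻¹·BᵀPA = [-2.0271 0.2353]
A−BK = [0.9593 -0.6471; 2.0543 -1.4706]
AᵀP(A−BK) = [9.9186 -3.2941; -3.2941 1.8824]
P' = Q + AᵀP(A−BK) = [11.9186 -2.7941; -2.7941 2.1324]
tr(P') = 14.0509


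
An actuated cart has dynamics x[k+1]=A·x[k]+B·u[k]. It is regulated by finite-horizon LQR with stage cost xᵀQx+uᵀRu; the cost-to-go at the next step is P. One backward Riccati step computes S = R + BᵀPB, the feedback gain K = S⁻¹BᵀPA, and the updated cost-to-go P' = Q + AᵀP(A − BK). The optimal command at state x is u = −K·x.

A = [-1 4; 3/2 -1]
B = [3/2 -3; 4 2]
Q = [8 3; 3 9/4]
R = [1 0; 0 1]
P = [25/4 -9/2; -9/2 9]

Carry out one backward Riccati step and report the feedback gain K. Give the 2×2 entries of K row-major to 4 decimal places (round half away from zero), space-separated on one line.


BᵀP = [-8.6250 29.2500; -27.7500 31.5000]
S = R + BᵀPB = [1 0; 0 1] + [104.0625 84.3750; 84.3750 146.2500] = [105.0625 84.3750; 84.3750 147.2500]
BᵀPA = [52.5000 -63.7500; 75.0000 -142.5000]
K = S⁻¹·BᵀPA = [0.1679 0.3157; 0.4131 -1.1486]
A−BK = [-0.0126 0.0806; 0.0020 0.0346]
AᵀP(A−BK) = [0.2001 -0.4260; -0.4260 1.4453]
P' = Q + AᵀP(A−BK) = [8.2001 2.5740; 2.5740 3.6953]
tr(P') = 11.8954

0.1679 0.3157 0.4131 -1.1486


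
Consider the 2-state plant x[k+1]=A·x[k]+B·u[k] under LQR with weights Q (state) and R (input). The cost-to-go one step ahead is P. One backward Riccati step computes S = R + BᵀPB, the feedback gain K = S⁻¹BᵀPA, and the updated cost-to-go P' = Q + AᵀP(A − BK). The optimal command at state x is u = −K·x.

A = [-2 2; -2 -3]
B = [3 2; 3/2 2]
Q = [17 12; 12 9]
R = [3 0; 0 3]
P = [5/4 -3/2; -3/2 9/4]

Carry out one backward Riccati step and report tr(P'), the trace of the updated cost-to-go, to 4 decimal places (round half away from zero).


55.2697

BᵀP = [1.5000 -1.1250; -0.5000 1.5000]
S = R + BᵀPB = [3 0; 0 3] + [2.8125 0.7500; 0.7500 2.0000] = [5.8125 0.7500; 0.7500 5.0000]
BᵀPA = [-0.7500 6.3750; -2.0000 -5.5000]
K = S⁻¹·BᵀPA = [-0.0789 1.2632; -0.3882 -1.2895]
A−BK = [-0.9868 0.7895; -1.1053 -2.3158]
AᵀP(A−BK) = [1.1645 3.8684; 3.8684 28.1053]
P' = Q + AᵀP(A−BK) = [18.1645 15.8684; 15.8684 37.1053]
tr(P') = 55.2697


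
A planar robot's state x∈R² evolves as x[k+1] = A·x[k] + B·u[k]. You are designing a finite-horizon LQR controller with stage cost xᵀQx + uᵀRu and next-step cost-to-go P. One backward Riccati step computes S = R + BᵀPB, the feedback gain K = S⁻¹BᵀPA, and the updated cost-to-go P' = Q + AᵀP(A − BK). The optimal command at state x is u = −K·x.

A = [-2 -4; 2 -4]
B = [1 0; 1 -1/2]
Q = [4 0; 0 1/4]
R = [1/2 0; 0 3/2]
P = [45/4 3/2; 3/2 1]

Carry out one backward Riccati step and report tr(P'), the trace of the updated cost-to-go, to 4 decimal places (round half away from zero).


BᵀP = [12.7500 2.5000; -0.7500 -0.5000]
S = R + BᵀPB = [1/2 0; 0 3/2] + [15.2500 -1.2500; -1.2500 0.2500] = [15.7500 -1.2500; -1.2500 1.7500]
BᵀPA = [-20.5000 -61.0000; 0.5000 5.0000]
K = S⁻¹·BᵀPA = [-1.3558 -3.8654; -0.6827 0.0962]
A−BK = [-0.6442 -0.1346; 3.0144 -0.0865]
AᵀP(A−BK) = [9.5481 2.7115; 2.7115 7.7308]
P' = Q + AᵀP(A−BK) = [13.5481 2.7115; 2.7115 7.9808]
tr(P') = 21.5288

21.5288


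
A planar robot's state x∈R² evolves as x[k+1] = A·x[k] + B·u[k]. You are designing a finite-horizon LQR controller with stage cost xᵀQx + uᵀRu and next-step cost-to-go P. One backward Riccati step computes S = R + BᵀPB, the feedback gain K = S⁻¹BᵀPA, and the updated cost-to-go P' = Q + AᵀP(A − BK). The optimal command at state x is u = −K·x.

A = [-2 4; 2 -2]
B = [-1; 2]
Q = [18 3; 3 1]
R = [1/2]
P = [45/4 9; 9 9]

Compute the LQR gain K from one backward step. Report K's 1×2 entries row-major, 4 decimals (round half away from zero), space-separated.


0.3830 0.7660

BᵀP = [6.7500 9.0000]
S = R + BᵀPB = [1/2] + [11.2500] = [11.7500]
BᵀPA = [4.5000 9.0000]
K = S⁻¹·BᵀPA = [0.3830 0.7660]
A−BK = [-1.6170 4.7660; 1.2340 -3.5319]
AᵀP(A−BK) = [7.2766 -21.4468; -21.4468 65.1064]
P' = Q + AᵀP(A−BK) = [25.2766 -18.4468; -18.4468 66.1064]
tr(P') = 91.3830


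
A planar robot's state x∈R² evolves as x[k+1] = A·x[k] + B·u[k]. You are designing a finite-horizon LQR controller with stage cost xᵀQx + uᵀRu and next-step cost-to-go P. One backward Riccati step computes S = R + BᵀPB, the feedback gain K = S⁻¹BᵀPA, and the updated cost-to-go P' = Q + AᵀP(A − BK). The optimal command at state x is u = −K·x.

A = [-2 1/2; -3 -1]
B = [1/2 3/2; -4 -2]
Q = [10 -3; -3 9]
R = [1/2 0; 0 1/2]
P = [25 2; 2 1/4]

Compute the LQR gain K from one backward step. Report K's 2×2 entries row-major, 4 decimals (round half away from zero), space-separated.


1.1355 0.0841 -1.7960 0.2991

BᵀP = [4.5000 0.0000; 33.5000 2.5000]
S = R + BᵀPB = [1/2 0; 0 1/2] + [2.2500 6.7500; 6.7500 45.2500] = [2.7500 6.7500; 6.7500 45.7500]
BᵀPA = [-9.0000 2.2500; -74.5000 14.2500]
K = S⁻¹·BᵀPA = [1.1355 0.0841; -1.7960 0.2991]
A−BK = [0.1262 0.0093; -2.0498 -0.0654]
AᵀP(A−BK) = [2.6713 -0.2126; -0.2126 0.0491]
P' = Q + AᵀP(A−BK) = [12.6713 -3.2126; -3.2126 9.0491]
tr(P') = 21.7204


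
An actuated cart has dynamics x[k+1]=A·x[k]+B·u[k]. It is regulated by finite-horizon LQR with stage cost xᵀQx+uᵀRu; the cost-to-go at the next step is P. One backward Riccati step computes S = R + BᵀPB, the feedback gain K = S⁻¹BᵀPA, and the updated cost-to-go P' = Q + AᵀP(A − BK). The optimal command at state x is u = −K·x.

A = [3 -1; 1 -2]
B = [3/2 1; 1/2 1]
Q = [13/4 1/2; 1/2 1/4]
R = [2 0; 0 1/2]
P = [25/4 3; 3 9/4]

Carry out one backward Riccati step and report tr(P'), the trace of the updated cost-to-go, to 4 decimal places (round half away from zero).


7.3139

BᵀP = [10.8750 5.6250; 9.2500 5.2500]
S = R + BᵀPB = [2 0; 0 1/2] + [19.1250 16.5000; 16.5000 14.5000] = [21.1250 16.5000; 16.5000 15.0000]
BᵀPA = [38.2500 -22.1250; 33.0000 -19.7500]
K = S⁻¹·BᵀPA = [0.6555 -0.1345; 1.4790 -1.1688]
A−BK = [0.5378 0.3704; -0.8067 -0.7640]
AᵀP(A−BK) = [2.6218 -0.5378; -0.5378 1.1921]
P' = Q + AᵀP(A−BK) = [5.8718 -0.0378; -0.0378 1.4421]
tr(P') = 7.3139


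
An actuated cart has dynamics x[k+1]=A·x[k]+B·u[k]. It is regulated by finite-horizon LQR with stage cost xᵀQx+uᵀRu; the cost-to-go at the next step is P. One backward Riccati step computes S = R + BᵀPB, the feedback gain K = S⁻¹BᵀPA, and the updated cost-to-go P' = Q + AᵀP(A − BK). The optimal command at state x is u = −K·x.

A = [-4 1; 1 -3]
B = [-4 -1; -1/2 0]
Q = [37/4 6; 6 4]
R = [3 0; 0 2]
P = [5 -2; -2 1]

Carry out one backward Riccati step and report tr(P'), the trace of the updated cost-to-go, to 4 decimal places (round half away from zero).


20.2032

BᵀP = [-19.0000 7.5000; -5.0000 2.0000]
S = R + BᵀPB = [3 0; 0 2] + [72.2500 19.0000; 19.0000 5.0000] = [75.2500 19.0000; 19.0000 7.0000]
BᵀPA = [83.5000 -41.5000; 22.0000 -11.0000]
K = S⁻¹·BᵀPA = [1.0045 -0.4917; 0.4163 -0.2368]
A−BK = [0.4344 -1.2036; 1.5023 -3.2459]
AᵀP(A−BK) = [3.9638 -2.7330; -2.7330 2.9894]
P' = Q + AᵀP(A−BK) = [13.2138 3.2670; 3.2670 6.9894]
tr(P') = 20.2032


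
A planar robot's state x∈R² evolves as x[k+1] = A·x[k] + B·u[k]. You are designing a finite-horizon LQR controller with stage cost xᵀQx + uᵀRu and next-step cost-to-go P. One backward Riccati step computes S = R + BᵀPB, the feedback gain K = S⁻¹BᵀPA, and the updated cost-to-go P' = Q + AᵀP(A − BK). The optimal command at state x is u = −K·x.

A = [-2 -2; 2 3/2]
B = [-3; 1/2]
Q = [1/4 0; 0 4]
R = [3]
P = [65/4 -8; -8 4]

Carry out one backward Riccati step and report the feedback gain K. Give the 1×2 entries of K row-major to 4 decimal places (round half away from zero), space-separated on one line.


BᵀP = [-52.7500 26.0000]
S = R + BᵀPB = [3] + [171.2500] = [174.2500]
BᵀPA = [157.5000 144.5000]
K = S⁻¹·BᵀPA = [0.9039 0.8293]
A−BK = [0.7116 0.4878; 1.5481 1.0854]
AᵀP(A−BK) = [2.6399 2.3902; 2.3902 2.1707]
P' = Q + AᵀP(A−BK) = [2.8899 2.3902; 2.3902 6.1707]
tr(P') = 9.0606

0.9039 0.8293


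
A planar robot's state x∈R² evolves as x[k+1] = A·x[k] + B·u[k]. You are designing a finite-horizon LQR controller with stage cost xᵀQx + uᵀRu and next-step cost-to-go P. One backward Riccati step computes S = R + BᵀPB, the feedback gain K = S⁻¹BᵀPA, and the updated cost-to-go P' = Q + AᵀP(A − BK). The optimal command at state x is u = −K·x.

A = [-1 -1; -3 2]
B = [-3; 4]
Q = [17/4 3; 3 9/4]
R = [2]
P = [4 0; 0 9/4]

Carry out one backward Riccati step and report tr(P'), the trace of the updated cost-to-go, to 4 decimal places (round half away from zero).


28.5473

BᵀP = [-12.0000 9.0000]
S = R + BᵀPB = [2] + [72.0000] = [74.0000]
BᵀPA = [-15.0000 30.0000]
K = S⁻¹·BᵀPA = [-0.2027 0.4054]
A−BK = [-1.6081 0.2162; -2.1892 0.3784]
AᵀP(A−BK) = [21.2095 -3.4189; -3.4189 0.8378]
P' = Q + AᵀP(A−BK) = [25.4595 -0.4189; -0.4189 3.0878]
tr(P') = 28.5473


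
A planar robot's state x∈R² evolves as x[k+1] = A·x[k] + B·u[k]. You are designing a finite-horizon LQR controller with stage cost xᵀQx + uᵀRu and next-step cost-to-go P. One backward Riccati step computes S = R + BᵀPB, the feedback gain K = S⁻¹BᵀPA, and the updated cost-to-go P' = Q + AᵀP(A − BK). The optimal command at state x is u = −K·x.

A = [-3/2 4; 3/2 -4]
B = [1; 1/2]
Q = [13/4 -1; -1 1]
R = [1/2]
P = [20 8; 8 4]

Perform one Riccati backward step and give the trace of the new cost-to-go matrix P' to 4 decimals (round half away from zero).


28.9958

BᵀP = [24.0000 10.0000]
S = R + BᵀPB = [1/2] + [29.0000] = [29.5000]
BᵀPA = [-21.0000 56.0000]
K = S⁻¹·BᵀPA = [-0.7119 1.8983]
A−BK = [-0.7881 2.1017; 1.8559 -4.9492]
AᵀP(A−BK) = [3.0508 -8.1356; -8.1356 21.6949]
P' = Q + AᵀP(A−BK) = [6.3008 -9.1356; -9.1356 22.6949]
tr(P') = 28.9958


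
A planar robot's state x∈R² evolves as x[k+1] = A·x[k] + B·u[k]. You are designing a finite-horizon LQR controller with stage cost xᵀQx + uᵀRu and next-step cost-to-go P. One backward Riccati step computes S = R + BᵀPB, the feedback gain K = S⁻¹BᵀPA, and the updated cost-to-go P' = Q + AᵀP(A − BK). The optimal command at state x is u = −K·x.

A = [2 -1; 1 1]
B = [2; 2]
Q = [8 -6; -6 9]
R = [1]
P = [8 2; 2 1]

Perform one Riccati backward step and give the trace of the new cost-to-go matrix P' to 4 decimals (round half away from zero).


19.3774

BᵀP = [20.0000 6.0000]
S = R + BᵀPB = [1] + [52.0000] = [53.0000]
BᵀPA = [46.0000 -14.0000]
K = S⁻¹·BᵀPA = [0.8679 -0.2642]
A−BK = [0.2642 -0.4717; -0.7358 1.5283]
AᵀP(A−BK) = [1.0755 -0.8491; -0.8491 1.3019]
P' = Q + AᵀP(A−BK) = [9.0755 -6.8491; -6.8491 10.3019]
tr(P') = 19.3774


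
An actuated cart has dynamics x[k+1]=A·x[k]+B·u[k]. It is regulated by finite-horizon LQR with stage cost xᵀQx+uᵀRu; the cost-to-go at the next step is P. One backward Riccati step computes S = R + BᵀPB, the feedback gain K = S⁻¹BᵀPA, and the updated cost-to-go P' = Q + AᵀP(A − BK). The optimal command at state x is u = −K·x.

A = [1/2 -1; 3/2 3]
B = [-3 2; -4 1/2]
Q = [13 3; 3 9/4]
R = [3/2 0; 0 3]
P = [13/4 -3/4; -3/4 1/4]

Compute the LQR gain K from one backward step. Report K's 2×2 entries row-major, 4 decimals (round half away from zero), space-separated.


BᵀP = [-6.7500 1.2500; 6.1250 -1.3750]
S = R + BᵀPB = [3/2 0; 0 3] + [15.2500 -12.8750; -12.8750 11.5625] = [16.7500 -12.8750; -12.8750 14.5625]
BᵀPA = [-1.5000 10.5000; 1.0000 -10.2500]
K = S⁻¹·BᵀPA = [-0.1148 0.2679; -0.0328 -0.4670]
A−BK = [0.2213 0.7377; 1.0574 4.3051]
AᵀP(A−BK) = [0.1107 0.3689; 0.3689 2.4002]
P' = Q + AᵀP(A−BK) = [13.1107 3.3689; 3.3689 4.6502]
tr(P') = 17.7609

-0.1148 0.2679 -0.0328 -0.4670


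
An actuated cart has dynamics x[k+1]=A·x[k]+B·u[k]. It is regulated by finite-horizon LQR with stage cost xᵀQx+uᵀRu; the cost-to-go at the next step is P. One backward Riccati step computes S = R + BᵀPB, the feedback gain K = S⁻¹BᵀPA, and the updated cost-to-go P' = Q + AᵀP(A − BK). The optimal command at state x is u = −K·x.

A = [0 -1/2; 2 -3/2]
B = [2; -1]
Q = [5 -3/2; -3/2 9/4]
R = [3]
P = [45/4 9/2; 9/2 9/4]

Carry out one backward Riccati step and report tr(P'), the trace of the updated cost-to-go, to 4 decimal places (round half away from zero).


BᵀP = [18.0000 6.7500]
S = R + BᵀPB = [3] + [29.2500] = [32.2500]
BᵀPA = [13.5000 -19.1250]
K = S⁻¹·BᵀPA = [0.4186 -0.5930]
A−BK = [-0.8372 0.6860; 2.4186 -2.0930]
AᵀP(A−BK) = [3.3488 -3.2442; -3.2442 3.2834]
P' = Q + AᵀP(A−BK) = [8.3488 -4.7442; -4.7442 5.5334]
tr(P') = 13.8823

13.8823


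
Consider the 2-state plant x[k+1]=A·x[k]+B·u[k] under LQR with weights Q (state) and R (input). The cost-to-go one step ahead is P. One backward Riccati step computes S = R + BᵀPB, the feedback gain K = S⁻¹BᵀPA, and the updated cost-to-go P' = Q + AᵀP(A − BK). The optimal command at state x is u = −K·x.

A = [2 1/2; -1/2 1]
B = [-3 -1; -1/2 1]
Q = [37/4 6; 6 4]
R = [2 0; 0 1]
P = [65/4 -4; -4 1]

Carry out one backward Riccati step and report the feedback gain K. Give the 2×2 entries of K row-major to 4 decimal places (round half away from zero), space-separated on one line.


-0.5291 -0.0694 -0.4640 -0.0413

BᵀP = [-46.7500 11.5000; -20.2500 5.0000]
S = R + BᵀPB = [2 0; 0 1] + [134.5000 58.2500; 58.2500 25.2500] = [136.5000 58.2500; 58.2500 26.2500]
BᵀPA = [-99.2500 -11.8750; -43.0000 -5.1250]
K = S⁻¹·BᵀPA = [-0.5291 -0.0694; -0.4640 -0.0413]
A−BK = [-0.0513 0.2506; -0.3006 1.0066]
AᵀP(A−BK) = [0.7849 0.0890; 0.0890 0.0270]
P' = Q + AᵀP(A−BK) = [10.0349 6.0890; 6.0890 4.0270]
tr(P') = 14.0620


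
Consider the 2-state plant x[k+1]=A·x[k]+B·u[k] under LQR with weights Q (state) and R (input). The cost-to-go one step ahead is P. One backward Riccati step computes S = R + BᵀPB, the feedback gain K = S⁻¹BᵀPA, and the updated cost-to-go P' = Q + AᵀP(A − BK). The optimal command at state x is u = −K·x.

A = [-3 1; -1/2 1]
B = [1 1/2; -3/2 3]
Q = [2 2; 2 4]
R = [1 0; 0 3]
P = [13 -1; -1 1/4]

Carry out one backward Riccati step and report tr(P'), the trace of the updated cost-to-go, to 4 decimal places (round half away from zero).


BᵀP = [14.5000 -1.3750; 3.5000 0.2500]
S = R + BᵀPB = [1 0; 0 3] + [16.5625 3.1250; 3.1250 2.5000] = [17.5625 3.1250; 3.1250 5.5000]
BᵀPA = [-42.8125 13.1250; -10.6250 3.7500]
K = S⁻¹·BᵀPA = [-2.3295 0.6964; -0.6082 0.2861]
A−BK = [-0.3664 0.1605; -2.1695 1.1863]
AᵀP(A−BK) = [7.8685 -2.7695; -2.7695 1.0365]
P' = Q + AᵀP(A−BK) = [9.8685 -0.7695; -0.7695 5.0365]
tr(P') = 14.9050

14.9050


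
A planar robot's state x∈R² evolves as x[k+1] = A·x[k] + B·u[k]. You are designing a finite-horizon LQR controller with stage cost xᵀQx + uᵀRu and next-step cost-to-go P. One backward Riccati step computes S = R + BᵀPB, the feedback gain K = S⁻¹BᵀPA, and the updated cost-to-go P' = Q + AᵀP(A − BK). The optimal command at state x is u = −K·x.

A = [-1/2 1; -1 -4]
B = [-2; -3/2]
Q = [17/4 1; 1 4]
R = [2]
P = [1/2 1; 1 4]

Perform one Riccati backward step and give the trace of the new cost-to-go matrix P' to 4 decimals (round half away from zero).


BᵀP = [-2.5000 -8.0000]
S = R + BᵀPB = [2] + [17.0000] = [19.0000]
BᵀPA = [9.2500 29.5000]
K = S⁻¹·BᵀPA = [0.4868 1.5526]
A−BK = [0.4737 4.1053; -0.2697 -1.6711]
AᵀP(A−BK) = [0.6217 2.3882; 2.3882 10.6974]
P' = Q + AᵀP(A−BK) = [4.8717 3.3882; 3.3882 14.6974]
tr(P') = 19.5691

19.5691


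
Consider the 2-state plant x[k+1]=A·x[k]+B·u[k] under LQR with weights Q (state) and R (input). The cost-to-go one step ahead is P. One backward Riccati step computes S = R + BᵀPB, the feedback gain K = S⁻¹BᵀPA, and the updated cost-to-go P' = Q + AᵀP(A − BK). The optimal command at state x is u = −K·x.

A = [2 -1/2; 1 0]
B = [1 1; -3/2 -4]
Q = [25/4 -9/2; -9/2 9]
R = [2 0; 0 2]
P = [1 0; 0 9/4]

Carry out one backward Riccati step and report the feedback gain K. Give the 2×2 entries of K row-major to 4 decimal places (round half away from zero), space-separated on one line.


0.4595 -0.1176 -0.3503 0.0309

BᵀP = [1.0000 -3.3750; 1.0000 -9.0000]
S = R + BᵀPB = [2 0; 0 2] + [6.0625 14.5000; 14.5000 37.0000] = [8.0625 14.5000; 14.5000 39.0000]
BᵀPA = [-1.3750 -0.5000; -7.0000 -0.5000]
K = S⁻¹·BᵀPA = [0.4595 -0.1176; -0.3503 0.0309]
A−BK = [1.8908 -0.4133; 0.2879 -0.0528]
AᵀP(A−BK) = [4.4295 -0.9454; -0.9454 0.2067]
P' = Q + AᵀP(A−BK) = [10.6795 -5.4454; -5.4454 9.2067]
tr(P') = 19.8862
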